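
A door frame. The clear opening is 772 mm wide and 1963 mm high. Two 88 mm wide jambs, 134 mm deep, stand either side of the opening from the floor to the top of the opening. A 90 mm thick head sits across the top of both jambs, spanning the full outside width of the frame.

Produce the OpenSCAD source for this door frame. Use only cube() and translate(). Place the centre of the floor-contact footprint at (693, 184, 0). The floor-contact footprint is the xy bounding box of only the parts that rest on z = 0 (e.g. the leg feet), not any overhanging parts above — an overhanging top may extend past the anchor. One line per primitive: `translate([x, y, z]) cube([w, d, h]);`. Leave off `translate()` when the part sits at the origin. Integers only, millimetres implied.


translate([219, 117, 0]) cube([88, 134, 1963]);
translate([1079, 117, 0]) cube([88, 134, 1963]);
translate([219, 117, 1963]) cube([948, 134, 90]);


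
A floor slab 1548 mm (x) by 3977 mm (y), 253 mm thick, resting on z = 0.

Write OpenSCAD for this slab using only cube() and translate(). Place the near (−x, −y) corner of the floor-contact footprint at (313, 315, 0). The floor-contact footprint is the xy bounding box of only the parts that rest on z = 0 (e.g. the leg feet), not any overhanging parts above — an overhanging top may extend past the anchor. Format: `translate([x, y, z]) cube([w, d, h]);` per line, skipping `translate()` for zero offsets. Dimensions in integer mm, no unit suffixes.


translate([313, 315, 0]) cube([1548, 3977, 253]);


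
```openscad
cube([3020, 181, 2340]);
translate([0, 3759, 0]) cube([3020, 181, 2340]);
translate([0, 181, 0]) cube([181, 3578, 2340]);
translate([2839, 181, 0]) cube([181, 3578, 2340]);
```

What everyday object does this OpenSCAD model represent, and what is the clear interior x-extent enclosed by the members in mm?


A house (or room) frame. The interior width is 2658 mm.

Four 2340 mm walls enclosing a rectangle with no floor or roof — a room or house frame. Outside width is 3020 mm and wall thickness is 181 mm, so the interior width is 3020 − 2 × 181 = 2658 mm.


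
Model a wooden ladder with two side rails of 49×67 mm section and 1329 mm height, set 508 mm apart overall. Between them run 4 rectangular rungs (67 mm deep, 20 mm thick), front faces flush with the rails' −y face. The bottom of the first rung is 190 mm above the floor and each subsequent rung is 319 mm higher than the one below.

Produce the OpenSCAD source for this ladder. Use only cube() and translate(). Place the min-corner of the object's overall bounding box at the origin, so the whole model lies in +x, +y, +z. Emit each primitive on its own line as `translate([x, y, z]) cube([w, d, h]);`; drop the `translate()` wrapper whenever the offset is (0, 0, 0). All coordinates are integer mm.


// rung span = 508 - 2*49 = 410
// rung[k] z = 190 + k*319
cube([49, 67, 1329]);
translate([459, 0, 0]) cube([49, 67, 1329]);
translate([49, 0, 190]) cube([410, 67, 20]);
translate([49, 0, 509]) cube([410, 67, 20]);
translate([49, 0, 828]) cube([410, 67, 20]);
translate([49, 0, 1147]) cube([410, 67, 20]);


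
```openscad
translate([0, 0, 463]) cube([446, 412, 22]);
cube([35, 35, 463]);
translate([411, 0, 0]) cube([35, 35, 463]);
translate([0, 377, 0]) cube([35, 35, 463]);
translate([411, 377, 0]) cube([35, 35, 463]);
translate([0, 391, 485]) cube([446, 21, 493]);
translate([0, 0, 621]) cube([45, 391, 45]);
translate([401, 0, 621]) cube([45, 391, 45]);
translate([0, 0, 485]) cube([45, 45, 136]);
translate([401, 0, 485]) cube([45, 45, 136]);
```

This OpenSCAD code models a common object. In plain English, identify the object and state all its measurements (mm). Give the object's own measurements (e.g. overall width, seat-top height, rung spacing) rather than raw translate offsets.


A chair. The seat is a 446×412×22 mm slab with its top at z = 485 mm, on four 35×35 mm corner legs (flush with the seat edges, standing on z = 0). A flat backrest 21 mm thick, 493 mm tall, spans the full seat width and rises from the seat top along its +y edge, rear face flush with the rear of the seat. Two armrests of 45×45 mm section run along each side from the seat's front edge to the front of the backrest, top faces 181 mm above the seat top and outer faces flush with the seat's x-edges; a 45×45 mm post under the front of each armrest stands on the seat at the front corner.


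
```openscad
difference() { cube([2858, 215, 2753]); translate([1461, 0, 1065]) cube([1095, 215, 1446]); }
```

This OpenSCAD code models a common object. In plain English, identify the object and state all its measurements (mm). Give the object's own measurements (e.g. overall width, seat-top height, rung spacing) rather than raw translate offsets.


A wall 2858 mm long (x), 215 mm thick (y), 2753 mm tall, with a rectangular window opening cut through it. The opening is 1095 mm wide and 1446 mm tall; its sill is at z = 1065 mm and its near (−x) edge is 1461 mm from the wall's −x end. The opening passes through the full wall thickness.


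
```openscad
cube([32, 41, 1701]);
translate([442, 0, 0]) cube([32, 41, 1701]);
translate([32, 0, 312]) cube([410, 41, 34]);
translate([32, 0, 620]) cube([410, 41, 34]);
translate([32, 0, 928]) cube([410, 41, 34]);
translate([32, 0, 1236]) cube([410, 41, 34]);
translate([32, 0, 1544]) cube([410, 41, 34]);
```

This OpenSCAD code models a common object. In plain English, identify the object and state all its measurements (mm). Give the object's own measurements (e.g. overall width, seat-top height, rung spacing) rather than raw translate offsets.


A straight ladder. Two 32×41 mm vertical rails, 1701 mm tall, stand 474 mm apart (outside-to-outside) with their front faces coplanar on the −y side. 5 rungs, each 41 mm deep and 34 mm tall, span between the inner faces of the rails, front faces flush with the rails. The lowest rung's underside is at z = 312 mm and rungs are spaced 308 mm apart (underside to underside).


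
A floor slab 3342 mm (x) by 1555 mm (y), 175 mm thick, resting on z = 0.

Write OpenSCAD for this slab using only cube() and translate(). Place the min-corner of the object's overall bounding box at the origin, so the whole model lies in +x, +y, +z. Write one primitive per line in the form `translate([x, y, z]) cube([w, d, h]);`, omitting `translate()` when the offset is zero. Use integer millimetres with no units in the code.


cube([3342, 1555, 175]);


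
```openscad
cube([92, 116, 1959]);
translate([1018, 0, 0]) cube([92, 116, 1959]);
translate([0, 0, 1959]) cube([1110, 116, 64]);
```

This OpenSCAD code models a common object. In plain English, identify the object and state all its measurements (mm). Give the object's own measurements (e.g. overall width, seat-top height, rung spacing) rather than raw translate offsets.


A door frame. The clear opening is 926 mm wide and 1959 mm high. Two 92 mm wide jambs, 116 mm deep, stand either side of the opening from the floor to the top of the opening. A 64 mm thick head sits across the top of both jambs, spanning the full outside width of the frame.


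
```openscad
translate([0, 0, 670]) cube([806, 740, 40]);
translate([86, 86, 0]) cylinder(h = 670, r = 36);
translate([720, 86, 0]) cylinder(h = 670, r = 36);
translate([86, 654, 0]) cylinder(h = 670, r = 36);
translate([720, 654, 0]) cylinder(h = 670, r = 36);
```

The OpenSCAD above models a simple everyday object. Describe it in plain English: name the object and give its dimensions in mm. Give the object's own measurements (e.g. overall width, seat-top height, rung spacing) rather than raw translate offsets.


A table: top 806 mm (x) × 740 mm (y), 40 mm thick, upper face at z = 710 mm, on four round legs of 72 mm diameter, each leg's bounding box inset 50 mm from the nearest pair of top edges from z = 0 to the bottom of the top.


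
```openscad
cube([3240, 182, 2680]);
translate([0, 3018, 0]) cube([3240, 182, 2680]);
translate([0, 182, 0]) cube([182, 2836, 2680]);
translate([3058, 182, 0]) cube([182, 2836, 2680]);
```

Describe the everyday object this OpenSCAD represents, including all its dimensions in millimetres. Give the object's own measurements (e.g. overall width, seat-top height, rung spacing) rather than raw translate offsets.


The wall frame of a small rectangular building: four walls, each 2680 mm tall and 182 mm thick, enclosing a footprint 3240 mm (x) by 3200 mm (y) outside-to-outside, with no floor or roof. The front and back walls (the −y and +y sides) span the full width; the two side walls fit between them.


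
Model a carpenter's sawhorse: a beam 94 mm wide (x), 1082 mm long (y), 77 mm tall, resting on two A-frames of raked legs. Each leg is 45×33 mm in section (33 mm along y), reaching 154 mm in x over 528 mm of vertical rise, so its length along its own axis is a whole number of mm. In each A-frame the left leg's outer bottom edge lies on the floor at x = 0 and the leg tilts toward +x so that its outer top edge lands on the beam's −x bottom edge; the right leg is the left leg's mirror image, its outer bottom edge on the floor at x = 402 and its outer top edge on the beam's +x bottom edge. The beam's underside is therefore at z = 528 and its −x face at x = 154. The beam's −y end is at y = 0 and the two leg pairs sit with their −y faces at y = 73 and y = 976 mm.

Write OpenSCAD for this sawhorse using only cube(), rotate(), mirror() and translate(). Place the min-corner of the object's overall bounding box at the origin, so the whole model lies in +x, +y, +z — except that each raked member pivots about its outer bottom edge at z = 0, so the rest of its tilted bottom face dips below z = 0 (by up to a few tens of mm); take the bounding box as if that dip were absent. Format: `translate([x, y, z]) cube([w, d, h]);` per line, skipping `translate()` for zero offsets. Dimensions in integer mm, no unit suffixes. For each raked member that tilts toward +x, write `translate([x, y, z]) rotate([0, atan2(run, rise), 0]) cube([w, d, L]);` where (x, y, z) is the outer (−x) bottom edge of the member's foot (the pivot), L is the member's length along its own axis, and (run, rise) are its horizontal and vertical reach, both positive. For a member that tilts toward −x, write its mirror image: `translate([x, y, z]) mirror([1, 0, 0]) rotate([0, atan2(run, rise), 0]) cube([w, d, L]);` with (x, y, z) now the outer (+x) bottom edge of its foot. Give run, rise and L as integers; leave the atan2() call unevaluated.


// leg length = √(154² + 528²) = 550
// right-leg outer foot x = 2·154 + 94 = 402
// beam min-corner = (154, 0, 528)
translate([154, 0, 528]) cube([94, 1082, 77]);
translate([0, 73, 0]) rotate([0, atan2(154, 528), 0]) cube([45, 33, 550]);
translate([402, 73, 0]) mirror([1, 0, 0]) rotate([0, atan2(154, 528), 0]) cube([45, 33, 550]);
translate([0, 976, 0]) rotate([0, atan2(154, 528), 0]) cube([45, 33, 550]);
translate([402, 976, 0]) mirror([1, 0, 0]) rotate([0, atan2(154, 528), 0]) cube([45, 33, 550]);


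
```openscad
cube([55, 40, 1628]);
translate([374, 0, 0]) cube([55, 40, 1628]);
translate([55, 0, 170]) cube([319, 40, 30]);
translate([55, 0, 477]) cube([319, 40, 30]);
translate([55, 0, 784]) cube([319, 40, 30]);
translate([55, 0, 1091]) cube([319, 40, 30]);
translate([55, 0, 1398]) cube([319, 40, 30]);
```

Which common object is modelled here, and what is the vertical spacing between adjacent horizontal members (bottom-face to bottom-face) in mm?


A ladder. The rung spacing is 307 mm.

Two tall 55×40 posts with 5 short bars between them — a ladder. Adjacent rungs sit at z = 170 and z = 477, so the spacing is 477 − 170 = 307 mm.


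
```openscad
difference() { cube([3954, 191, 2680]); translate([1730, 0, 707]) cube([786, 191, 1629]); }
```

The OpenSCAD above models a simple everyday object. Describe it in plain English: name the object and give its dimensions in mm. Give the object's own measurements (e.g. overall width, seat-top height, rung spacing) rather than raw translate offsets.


A wall 3954 mm long (x), 191 mm thick (y), 2680 mm tall, with a rectangular window opening cut through it. The opening is 786 mm wide and 1629 mm tall; its sill is at z = 707 mm and its near (−x) edge is 1730 mm from the wall's −x end. The opening passes through the full wall thickness.


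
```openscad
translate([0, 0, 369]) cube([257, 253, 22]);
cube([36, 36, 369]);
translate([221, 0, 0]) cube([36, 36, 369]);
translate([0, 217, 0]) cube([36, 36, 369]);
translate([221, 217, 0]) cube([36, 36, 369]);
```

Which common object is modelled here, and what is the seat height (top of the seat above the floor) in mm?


A stool. The seat height is 391 mm.

A 257×253×22 slab at z = 369 on four corner posts — a stool. The seat top is 369 + 22 = 391 mm.


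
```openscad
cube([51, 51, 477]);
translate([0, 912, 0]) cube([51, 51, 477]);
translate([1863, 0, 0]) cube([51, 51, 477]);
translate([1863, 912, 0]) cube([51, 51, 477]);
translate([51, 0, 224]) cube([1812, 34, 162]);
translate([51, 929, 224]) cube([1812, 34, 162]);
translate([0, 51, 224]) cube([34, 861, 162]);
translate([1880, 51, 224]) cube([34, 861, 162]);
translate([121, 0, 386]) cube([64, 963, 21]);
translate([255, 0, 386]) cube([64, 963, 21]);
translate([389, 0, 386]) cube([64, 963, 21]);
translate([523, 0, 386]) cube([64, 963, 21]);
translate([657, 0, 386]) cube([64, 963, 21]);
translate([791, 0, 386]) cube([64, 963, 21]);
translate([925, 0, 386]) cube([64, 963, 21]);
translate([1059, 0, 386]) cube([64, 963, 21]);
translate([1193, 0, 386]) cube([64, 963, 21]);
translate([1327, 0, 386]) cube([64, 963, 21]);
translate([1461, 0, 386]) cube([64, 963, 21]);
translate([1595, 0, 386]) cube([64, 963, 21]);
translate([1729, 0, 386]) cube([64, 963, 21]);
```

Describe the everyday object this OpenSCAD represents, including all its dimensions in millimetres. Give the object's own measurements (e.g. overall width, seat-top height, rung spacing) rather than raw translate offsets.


A bed frame 1914 mm long (x) by 963 mm wide (y). Four 51×51 mm corner posts, 477 mm tall, at the corners of the footprint. Four rails of 34 mm thickness and 162 mm height run between adjacent posts with their undersides at z = 224 mm, their outer faces flush with the outside of the frame (the two x-running rails run between the posts' inner faces; the two y-running rails run between the posts' inner faces). 13 slats, each 64 mm wide (x) and 21 mm thick, lie across the top of the two x-running rails, running the full 963 mm width of the frame in y; along x they sit between the end posts with a 70 mm gap after the −x posts and between neighbouring slats and before the +x posts.


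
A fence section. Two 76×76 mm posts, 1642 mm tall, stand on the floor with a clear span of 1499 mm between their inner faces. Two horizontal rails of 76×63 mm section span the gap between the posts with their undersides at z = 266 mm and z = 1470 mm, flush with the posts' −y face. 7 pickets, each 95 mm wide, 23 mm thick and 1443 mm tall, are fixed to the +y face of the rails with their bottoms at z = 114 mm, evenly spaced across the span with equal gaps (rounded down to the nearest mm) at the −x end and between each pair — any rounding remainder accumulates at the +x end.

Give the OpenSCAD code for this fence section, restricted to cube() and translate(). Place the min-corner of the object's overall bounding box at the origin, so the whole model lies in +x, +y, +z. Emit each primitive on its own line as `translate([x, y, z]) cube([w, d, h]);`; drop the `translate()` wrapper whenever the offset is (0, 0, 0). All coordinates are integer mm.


cube([76, 76, 1642]);
translate([1575, 0, 0]) cube([76, 76, 1642]);
translate([76, 0, 266]) cube([1499, 76, 63]);
translate([76, 0, 1470]) cube([1499, 76, 63]);
translate([180, 76, 114]) cube([95, 23, 1443]);
translate([379, 76, 114]) cube([95, 23, 1443]);
translate([578, 76, 114]) cube([95, 23, 1443]);
translate([777, 76, 114]) cube([95, 23, 1443]);
translate([976, 76, 114]) cube([95, 23, 1443]);
translate([1175, 76, 114]) cube([95, 23, 1443]);
translate([1374, 76, 114]) cube([95, 23, 1443]);


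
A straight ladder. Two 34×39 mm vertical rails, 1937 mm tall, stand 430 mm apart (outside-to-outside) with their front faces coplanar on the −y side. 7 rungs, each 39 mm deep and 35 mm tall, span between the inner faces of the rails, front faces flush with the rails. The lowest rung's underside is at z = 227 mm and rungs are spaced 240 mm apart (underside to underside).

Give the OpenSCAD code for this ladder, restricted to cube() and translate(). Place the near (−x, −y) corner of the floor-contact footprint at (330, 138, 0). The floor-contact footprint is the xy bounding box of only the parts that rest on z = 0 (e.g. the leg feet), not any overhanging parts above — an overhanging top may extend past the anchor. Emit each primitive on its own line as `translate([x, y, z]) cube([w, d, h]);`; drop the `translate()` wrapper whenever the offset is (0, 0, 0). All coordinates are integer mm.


translate([330, 138, 0]) cube([34, 39, 1937]);
translate([726, 138, 0]) cube([34, 39, 1937]);
translate([364, 138, 227]) cube([362, 39, 35]);
translate([364, 138, 467]) cube([362, 39, 35]);
translate([364, 138, 707]) cube([362, 39, 35]);
translate([364, 138, 947]) cube([362, 39, 35]);
translate([364, 138, 1187]) cube([362, 39, 35]);
translate([364, 138, 1427]) cube([362, 39, 35]);
translate([364, 138, 1667]) cube([362, 39, 35]);


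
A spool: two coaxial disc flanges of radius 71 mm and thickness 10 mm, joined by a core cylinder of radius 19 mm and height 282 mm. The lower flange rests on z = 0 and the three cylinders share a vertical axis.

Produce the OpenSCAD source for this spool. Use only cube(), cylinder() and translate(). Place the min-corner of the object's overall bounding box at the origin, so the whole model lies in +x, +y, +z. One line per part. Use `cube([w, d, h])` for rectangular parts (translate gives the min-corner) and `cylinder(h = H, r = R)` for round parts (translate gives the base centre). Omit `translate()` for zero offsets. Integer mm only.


translate([71, 71, 0]) cylinder(h = 10, r = 71);
translate([71, 71, 10]) cylinder(h = 282, r = 19);
translate([71, 71, 292]) cylinder(h = 10, r = 71);


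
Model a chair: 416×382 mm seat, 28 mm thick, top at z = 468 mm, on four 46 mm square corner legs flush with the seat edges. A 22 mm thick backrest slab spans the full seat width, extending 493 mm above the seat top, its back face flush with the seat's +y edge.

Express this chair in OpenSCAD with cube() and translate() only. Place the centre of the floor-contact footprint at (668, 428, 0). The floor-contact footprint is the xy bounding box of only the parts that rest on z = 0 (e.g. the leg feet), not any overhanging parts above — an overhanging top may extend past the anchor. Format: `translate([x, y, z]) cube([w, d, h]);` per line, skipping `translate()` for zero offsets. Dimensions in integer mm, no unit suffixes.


translate([460, 237, 440]) cube([416, 382, 28]);
translate([460, 237, 0]) cube([46, 46, 440]);
translate([830, 237, 0]) cube([46, 46, 440]);
translate([460, 573, 0]) cube([46, 46, 440]);
translate([830, 573, 0]) cube([46, 46, 440]);
translate([460, 597, 468]) cube([416, 22, 493]);


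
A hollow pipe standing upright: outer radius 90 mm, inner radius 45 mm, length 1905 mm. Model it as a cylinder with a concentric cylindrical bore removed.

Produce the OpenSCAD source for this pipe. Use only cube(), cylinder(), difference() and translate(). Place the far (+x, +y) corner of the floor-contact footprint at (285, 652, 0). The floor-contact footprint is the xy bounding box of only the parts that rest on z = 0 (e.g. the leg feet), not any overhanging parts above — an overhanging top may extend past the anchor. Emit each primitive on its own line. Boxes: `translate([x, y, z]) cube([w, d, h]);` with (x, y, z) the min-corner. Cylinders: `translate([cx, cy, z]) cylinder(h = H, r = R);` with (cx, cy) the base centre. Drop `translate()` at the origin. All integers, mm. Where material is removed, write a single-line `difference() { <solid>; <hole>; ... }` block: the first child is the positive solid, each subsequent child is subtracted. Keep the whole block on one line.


difference() { translate([195, 562, 0]) cylinder(h = 1905, r = 90); translate([195, 562, 0]) cylinder(h = 1905, r = 45); }


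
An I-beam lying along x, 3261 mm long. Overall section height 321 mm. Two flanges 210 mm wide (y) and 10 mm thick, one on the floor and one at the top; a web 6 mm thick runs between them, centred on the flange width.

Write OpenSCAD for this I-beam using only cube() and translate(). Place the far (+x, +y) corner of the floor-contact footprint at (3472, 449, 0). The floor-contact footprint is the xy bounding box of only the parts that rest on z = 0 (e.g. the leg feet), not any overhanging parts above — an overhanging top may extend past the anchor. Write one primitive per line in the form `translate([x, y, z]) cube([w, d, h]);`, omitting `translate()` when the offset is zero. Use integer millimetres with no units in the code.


translate([211, 239, 0]) cube([3261, 210, 10]);
translate([211, 341, 10]) cube([3261, 6, 301]);
translate([211, 239, 311]) cube([3261, 210, 10]);


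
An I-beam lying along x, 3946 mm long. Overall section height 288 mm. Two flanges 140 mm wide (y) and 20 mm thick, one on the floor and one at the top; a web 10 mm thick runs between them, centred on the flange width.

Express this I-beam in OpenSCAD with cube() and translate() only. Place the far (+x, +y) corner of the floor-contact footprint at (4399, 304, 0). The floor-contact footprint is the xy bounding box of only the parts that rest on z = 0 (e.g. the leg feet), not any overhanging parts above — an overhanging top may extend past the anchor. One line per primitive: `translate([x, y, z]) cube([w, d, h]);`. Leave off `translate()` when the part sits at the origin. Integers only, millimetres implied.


translate([453, 164, 0]) cube([3946, 140, 20]);
translate([453, 229, 20]) cube([3946, 10, 248]);
translate([453, 164, 268]) cube([3946, 140, 20]);


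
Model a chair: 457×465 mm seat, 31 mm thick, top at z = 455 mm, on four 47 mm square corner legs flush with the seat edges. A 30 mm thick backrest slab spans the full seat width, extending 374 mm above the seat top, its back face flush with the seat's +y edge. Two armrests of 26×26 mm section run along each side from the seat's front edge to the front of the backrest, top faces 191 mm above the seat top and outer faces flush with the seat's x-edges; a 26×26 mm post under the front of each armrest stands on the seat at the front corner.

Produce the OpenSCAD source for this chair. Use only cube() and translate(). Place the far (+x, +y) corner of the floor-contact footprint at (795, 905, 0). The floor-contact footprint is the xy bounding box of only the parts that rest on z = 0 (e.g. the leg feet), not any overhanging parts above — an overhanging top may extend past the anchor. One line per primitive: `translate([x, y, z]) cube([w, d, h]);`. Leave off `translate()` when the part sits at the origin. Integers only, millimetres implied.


translate([338, 440, 424]) cube([457, 465, 31]);
translate([338, 440, 0]) cube([47, 47, 424]);
translate([748, 440, 0]) cube([47, 47, 424]);
translate([338, 858, 0]) cube([47, 47, 424]);
translate([748, 858, 0]) cube([47, 47, 424]);
translate([338, 875, 455]) cube([457, 30, 374]);
translate([338, 440, 620]) cube([26, 435, 26]);
translate([769, 440, 620]) cube([26, 435, 26]);
translate([338, 440, 455]) cube([26, 26, 165]);
translate([769, 440, 455]) cube([26, 26, 165]);


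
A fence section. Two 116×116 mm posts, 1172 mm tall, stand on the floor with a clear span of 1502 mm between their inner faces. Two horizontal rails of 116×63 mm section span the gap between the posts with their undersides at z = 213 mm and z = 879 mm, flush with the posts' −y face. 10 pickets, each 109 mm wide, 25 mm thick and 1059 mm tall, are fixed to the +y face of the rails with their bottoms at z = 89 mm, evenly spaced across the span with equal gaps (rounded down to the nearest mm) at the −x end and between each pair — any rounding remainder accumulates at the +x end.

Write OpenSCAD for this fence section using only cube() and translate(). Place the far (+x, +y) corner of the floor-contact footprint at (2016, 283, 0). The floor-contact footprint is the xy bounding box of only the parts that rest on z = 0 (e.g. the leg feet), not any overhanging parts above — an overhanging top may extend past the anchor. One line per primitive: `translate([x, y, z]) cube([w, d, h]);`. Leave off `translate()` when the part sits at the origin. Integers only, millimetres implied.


translate([282, 167, 0]) cube([116, 116, 1172]);
translate([1900, 167, 0]) cube([116, 116, 1172]);
translate([398, 167, 213]) cube([1502, 116, 63]);
translate([398, 167, 879]) cube([1502, 116, 63]);
translate([435, 283, 89]) cube([109, 25, 1059]);
translate([581, 283, 89]) cube([109, 25, 1059]);
translate([727, 283, 89]) cube([109, 25, 1059]);
translate([873, 283, 89]) cube([109, 25, 1059]);
translate([1019, 283, 89]) cube([109, 25, 1059]);
translate([1165, 283, 89]) cube([109, 25, 1059]);
translate([1311, 283, 89]) cube([109, 25, 1059]);
translate([1457, 283, 89]) cube([109, 25, 1059]);
translate([1603, 283, 89]) cube([109, 25, 1059]);
translate([1749, 283, 89]) cube([109, 25, 1059]);


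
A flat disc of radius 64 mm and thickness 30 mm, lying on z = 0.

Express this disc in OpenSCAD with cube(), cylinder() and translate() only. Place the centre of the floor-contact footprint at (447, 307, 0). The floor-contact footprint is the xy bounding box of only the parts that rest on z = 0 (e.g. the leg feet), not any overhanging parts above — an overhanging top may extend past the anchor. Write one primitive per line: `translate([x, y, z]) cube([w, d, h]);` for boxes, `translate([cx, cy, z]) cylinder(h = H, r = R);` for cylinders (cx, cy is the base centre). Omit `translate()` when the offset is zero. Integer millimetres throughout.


translate([447, 307, 0]) cylinder(h = 30, r = 64);


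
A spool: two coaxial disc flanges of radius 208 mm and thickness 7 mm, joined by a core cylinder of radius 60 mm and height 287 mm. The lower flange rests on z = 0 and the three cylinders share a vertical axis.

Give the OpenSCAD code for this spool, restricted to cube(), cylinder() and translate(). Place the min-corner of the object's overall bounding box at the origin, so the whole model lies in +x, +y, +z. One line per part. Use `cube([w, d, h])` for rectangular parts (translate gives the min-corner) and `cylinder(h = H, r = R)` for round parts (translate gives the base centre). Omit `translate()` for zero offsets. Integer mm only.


translate([208, 208, 0]) cylinder(h = 7, r = 208);
translate([208, 208, 7]) cylinder(h = 287, r = 60);
translate([208, 208, 294]) cylinder(h = 7, r = 208);


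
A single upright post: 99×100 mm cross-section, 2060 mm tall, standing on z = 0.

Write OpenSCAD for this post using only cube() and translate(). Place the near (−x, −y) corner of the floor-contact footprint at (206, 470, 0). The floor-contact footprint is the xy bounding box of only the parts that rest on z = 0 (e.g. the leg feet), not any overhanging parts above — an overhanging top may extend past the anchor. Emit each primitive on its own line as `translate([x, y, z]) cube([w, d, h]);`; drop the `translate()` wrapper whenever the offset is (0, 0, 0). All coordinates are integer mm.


translate([206, 470, 0]) cube([99, 100, 2060]);


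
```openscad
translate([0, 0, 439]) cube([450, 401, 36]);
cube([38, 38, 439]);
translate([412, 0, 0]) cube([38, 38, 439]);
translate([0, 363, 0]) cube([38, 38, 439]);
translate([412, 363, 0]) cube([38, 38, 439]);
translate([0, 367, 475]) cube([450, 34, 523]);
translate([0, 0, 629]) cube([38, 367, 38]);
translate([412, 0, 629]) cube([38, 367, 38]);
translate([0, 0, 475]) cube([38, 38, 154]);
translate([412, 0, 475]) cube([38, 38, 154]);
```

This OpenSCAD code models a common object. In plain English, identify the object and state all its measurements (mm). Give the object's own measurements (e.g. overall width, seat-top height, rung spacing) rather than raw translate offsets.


A chair. The seat is a 450×401×36 mm slab with its top at z = 475 mm, on four 38×38 mm corner legs (flush with the seat edges, standing on z = 0). A flat backrest 34 mm thick, 523 mm tall, spans the full seat width and rises from the seat top along its +y edge, rear face flush with the rear of the seat. Two armrests of 38×38 mm section run along each side from the seat's front edge to the front of the backrest, top faces 192 mm above the seat top and outer faces flush with the seat's x-edges; a 38×38 mm post under the front of each armrest stands on the seat at the front corner.


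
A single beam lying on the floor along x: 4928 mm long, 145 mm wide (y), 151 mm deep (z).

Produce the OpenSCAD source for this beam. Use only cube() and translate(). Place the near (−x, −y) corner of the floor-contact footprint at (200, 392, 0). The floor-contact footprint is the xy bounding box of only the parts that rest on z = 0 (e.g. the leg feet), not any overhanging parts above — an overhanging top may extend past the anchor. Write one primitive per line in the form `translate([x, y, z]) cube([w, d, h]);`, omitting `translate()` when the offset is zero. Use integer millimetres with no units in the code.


translate([200, 392, 0]) cube([4928, 145, 151]);


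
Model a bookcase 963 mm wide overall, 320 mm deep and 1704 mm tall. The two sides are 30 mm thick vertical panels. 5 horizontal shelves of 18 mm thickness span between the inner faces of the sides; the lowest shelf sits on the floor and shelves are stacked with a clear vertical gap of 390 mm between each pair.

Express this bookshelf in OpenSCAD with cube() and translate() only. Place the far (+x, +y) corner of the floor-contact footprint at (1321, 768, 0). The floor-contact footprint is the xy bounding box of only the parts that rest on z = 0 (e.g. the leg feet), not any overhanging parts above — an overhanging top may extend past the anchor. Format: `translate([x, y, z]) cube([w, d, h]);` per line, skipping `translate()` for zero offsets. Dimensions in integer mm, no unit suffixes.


translate([358, 448, 0]) cube([30, 320, 1704]);
translate([1291, 448, 0]) cube([30, 320, 1704]);
translate([388, 448, 0]) cube([903, 320, 18]);
translate([388, 448, 408]) cube([903, 320, 18]);
translate([388, 448, 816]) cube([903, 320, 18]);
translate([388, 448, 1224]) cube([903, 320, 18]);
translate([388, 448, 1632]) cube([903, 320, 18]);


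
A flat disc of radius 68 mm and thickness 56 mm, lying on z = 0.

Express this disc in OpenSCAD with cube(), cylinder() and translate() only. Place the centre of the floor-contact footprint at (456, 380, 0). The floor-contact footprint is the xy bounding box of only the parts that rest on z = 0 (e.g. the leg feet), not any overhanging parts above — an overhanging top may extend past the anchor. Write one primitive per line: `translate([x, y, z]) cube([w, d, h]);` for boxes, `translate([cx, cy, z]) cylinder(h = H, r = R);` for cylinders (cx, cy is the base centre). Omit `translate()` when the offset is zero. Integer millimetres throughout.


translate([456, 380, 0]) cylinder(h = 56, r = 68);


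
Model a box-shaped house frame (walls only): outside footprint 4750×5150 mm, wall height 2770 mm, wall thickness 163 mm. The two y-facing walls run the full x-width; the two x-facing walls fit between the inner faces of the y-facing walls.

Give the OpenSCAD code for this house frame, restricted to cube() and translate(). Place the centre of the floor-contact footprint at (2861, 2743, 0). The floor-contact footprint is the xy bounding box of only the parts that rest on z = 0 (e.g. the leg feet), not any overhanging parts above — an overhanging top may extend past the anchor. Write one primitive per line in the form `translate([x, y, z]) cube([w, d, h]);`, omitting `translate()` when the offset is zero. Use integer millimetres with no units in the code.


translate([486, 168, 0]) cube([4750, 163, 2770]);
translate([486, 5155, 0]) cube([4750, 163, 2770]);
translate([486, 331, 0]) cube([163, 4824, 2770]);
translate([5073, 331, 0]) cube([163, 4824, 2770]);


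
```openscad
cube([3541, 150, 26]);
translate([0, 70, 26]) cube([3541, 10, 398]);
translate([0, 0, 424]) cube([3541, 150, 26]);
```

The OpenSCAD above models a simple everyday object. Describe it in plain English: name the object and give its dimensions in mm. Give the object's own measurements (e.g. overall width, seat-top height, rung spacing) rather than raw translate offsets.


An I-beam lying along x, 3541 mm long. Overall section height 450 mm. Two flanges 150 mm wide (y) and 26 mm thick, one on the floor and one at the top; a web 10 mm thick runs between them, centred on the flange width.


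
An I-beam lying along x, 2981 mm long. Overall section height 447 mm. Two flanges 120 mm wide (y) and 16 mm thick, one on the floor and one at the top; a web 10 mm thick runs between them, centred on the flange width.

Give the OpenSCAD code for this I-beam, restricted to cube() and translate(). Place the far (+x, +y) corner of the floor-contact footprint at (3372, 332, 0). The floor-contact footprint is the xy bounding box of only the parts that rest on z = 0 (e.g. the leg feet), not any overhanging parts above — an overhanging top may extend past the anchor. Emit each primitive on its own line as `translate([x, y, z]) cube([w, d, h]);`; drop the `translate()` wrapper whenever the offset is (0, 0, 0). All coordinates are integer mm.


translate([391, 212, 0]) cube([2981, 120, 16]);
translate([391, 267, 16]) cube([2981, 10, 415]);
translate([391, 212, 431]) cube([2981, 120, 16]);


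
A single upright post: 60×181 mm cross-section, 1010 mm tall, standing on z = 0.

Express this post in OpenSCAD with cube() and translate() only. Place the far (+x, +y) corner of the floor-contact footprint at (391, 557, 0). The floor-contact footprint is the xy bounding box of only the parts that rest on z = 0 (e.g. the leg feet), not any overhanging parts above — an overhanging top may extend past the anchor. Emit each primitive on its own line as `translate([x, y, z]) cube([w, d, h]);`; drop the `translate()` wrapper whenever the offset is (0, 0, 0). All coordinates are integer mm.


translate([331, 376, 0]) cube([60, 181, 1010]);


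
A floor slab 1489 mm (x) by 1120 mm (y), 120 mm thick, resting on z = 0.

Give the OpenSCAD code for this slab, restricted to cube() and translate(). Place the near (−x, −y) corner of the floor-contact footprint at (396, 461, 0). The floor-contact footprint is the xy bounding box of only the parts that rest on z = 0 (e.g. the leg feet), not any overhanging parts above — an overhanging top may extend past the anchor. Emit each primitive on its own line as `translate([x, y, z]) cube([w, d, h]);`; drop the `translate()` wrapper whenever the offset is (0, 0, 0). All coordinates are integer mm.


translate([396, 461, 0]) cube([1489, 1120, 120]);


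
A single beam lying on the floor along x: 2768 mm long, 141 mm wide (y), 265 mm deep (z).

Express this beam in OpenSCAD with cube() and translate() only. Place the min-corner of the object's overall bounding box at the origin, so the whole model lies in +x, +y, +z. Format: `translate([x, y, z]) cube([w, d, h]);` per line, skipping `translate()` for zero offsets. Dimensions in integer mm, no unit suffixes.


cube([2768, 141, 265]);


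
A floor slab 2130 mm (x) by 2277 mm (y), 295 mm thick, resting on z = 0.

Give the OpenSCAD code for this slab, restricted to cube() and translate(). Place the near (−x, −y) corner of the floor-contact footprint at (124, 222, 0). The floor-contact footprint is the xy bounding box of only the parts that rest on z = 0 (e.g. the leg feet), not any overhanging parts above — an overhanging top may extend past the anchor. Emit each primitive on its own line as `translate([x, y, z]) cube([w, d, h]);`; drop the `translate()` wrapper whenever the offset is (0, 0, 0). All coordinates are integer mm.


translate([124, 222, 0]) cube([2130, 2277, 295]);


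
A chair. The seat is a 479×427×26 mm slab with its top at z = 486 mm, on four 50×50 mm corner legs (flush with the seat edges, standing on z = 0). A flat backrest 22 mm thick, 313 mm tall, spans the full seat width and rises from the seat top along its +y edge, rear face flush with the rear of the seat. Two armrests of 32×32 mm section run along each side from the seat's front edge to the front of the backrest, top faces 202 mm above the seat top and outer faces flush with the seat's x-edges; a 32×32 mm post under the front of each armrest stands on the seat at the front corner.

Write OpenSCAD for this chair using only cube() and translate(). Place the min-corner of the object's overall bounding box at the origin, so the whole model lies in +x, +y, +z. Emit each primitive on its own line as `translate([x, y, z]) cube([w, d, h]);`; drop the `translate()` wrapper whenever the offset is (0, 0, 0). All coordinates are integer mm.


translate([0, 0, 460]) cube([479, 427, 26]);
cube([50, 50, 460]);
translate([429, 0, 0]) cube([50, 50, 460]);
translate([0, 377, 0]) cube([50, 50, 460]);
translate([429, 377, 0]) cube([50, 50, 460]);
translate([0, 405, 486]) cube([479, 22, 313]);
translate([0, 0, 656]) cube([32, 405, 32]);
translate([447, 0, 656]) cube([32, 405, 32]);
translate([0, 0, 486]) cube([32, 32, 170]);
translate([447, 0, 486]) cube([32, 32, 170]);


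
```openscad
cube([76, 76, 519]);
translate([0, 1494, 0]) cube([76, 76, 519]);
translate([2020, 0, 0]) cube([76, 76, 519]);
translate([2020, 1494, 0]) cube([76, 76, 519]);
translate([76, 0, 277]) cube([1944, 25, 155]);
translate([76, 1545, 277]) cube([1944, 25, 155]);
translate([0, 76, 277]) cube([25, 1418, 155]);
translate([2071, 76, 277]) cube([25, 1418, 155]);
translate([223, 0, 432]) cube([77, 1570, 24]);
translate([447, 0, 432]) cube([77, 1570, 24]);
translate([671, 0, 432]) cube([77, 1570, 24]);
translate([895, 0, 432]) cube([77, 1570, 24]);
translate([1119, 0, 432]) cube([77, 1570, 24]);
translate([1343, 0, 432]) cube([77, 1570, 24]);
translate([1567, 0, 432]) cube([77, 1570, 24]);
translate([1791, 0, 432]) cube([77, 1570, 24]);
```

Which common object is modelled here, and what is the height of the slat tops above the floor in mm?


A bed frame. The slat-top height is 456 mm.

Four posts, four rails, and a row of slats — a bed frame. Slats sit on the rails at z = 277 + 155 = 432; with slat thickness 24, the top is 456 mm.


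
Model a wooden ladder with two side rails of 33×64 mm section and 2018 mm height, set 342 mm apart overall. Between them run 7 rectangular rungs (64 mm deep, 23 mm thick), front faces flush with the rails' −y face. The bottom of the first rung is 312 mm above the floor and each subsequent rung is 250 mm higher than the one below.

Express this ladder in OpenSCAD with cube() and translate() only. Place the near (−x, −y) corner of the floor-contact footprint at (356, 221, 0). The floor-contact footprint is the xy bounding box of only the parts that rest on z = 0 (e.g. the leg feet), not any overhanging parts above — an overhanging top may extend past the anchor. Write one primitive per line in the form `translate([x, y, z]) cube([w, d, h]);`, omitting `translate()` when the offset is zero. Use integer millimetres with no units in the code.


// rung span = 342 - 2*33 = 276
// rung[k] z = 312 + k*250
translate([356, 221, 0]) cube([33, 64, 2018]);
translate([665, 221, 0]) cube([33, 64, 2018]);
translate([389, 221, 312]) cube([276, 64, 23]);
translate([389, 221, 562]) cube([276, 64, 23]);
translate([389, 221, 812]) cube([276, 64, 23]);
translate([389, 221, 1062]) cube([276, 64, 23]);
translate([389, 221, 1312]) cube([276, 64, 23]);
translate([389, 221, 1562]) cube([276, 64, 23]);
translate([389, 221, 1812]) cube([276, 64, 23]);


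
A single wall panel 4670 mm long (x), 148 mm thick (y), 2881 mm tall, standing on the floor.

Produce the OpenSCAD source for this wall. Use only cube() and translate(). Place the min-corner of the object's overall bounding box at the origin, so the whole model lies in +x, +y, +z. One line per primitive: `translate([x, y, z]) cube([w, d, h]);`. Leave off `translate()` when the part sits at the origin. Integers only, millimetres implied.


cube([4670, 148, 2881]);
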